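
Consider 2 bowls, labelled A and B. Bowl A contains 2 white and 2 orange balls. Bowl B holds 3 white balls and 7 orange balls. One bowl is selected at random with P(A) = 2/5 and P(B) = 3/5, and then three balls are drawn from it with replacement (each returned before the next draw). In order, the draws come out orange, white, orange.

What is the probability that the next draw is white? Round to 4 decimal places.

Under each hypothesis, the probability of the observed sequence is: P(data | bowl A) = (2/4)(2/4)(2/4) = 0.125; P(data | bowl B) = (7/10)(3/10)(7/10) = 0.147.
Multiplying each by its prior: 2/5 · 0.125 = 0.05, 3/5 · 0.147 = 0.0882; summing to 0.1382.
Dividing through by the total gives posterior P(bowl A | data) = 0.36179, P(bowl B | data) = 0.63821.
So P(white next | data) = Σ P(white next | H) P(H | data) = (1/2)(0.36179) + (3/10)(0.63821) = 0.37236.

0.3724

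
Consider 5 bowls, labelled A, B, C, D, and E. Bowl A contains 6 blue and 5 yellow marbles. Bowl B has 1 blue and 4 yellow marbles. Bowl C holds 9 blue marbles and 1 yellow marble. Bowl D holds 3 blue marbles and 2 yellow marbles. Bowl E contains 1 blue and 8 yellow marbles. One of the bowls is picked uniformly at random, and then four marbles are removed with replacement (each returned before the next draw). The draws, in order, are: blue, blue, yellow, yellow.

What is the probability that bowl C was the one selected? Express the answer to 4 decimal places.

Under each hypothesis, the probability of the observed sequence is: P(data | bowl A) = (6/11)(6/11)(5/11)(5/11) = 0.061471; P(data | bowl B) = (1/5)(1/5)(4/5)(4/5) = 0.0256; P(data | bowl C) = (9/10)(9/10)(1/10)(1/10) = 0.0081; P(data | bowl D) = (3/5)(3/5)(2/5)(2/5) = 0.0576; P(data | bowl E) = (1/9)(1/9)(8/9)(8/9) = 0.0097546.
The prior-weighted likelihoods are 1/5 · 0.061471 = 0.012294, 1/5 · 0.0256 = 0.00512, 1/5 · 0.0081 = 0.00162, 1/5 · 0.0576 = 0.01152, 1/5 · 0.0097546 = 0.0019509; summing to 0.032505.
Therefore the posterior P(bowl C | data) = (0.00162) / (0.032505) = 0.049838.

0.0498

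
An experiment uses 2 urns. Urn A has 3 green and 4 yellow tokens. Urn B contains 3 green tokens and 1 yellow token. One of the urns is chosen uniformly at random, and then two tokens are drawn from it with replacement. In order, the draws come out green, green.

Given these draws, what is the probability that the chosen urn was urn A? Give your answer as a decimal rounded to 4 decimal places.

The likelihood of the observed sequence under each hypothesis: P(data | urn A) = (3/7)(3/7) = 0.18367; P(data | urn B) = (3/4)(3/4) = 0.5625.
Multiplying each by its prior: 1/2 · 0.18367 = 0.091837, 1/2 · 0.5625 = 0.28125; summing to 0.37309.
By Bayes' rule, P(urn A | data) = (0.091837) / (0.37309) = 0.24615.

0.2462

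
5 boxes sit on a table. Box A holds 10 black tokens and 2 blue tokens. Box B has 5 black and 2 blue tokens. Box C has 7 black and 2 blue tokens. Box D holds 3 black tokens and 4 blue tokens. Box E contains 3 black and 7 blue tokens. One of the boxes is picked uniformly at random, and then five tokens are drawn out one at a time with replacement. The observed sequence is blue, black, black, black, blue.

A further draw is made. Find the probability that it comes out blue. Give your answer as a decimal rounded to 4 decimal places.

0.3731

The likelihood of the observed sequence under each hypothesis: P(data | box A) = (2/12)(10/12)(10/12)(10/12)(2/12) = 0.016075; P(data | box B) = (2/7)(5/7)(5/7)(5/7)(2/7) = 0.02975; P(data | box C) = (2/9)(7/9)(7/9)(7/9)(2/9) = 0.023235; P(data | box D) = (4/7)(3/7)(3/7)(3/7)(4/7) = 0.025704; P(data | box E) = (7/10)(3/10)(3/10)(3/10)(7/10) = 0.01323.
Multiplying each by its prior: 1/5 · 0.016075 = 0.003215, 1/5 · 0.02975 = 0.0059499, 1/5 · 0.023235 = 0.004647, 1/5 · 0.025704 = 0.0051407, 1/5 · 0.01323 = 0.002646; with total 0.021599.
The posterior is then P(box A | data) = 0.14885, P(box B | data) = 0.27548, P(box C | data) = 0.21515, P(box D | data) = 0.23801, P(box E | data) = 0.12251.
Averaging over the posterior, P(blue next | data) = (1/6)(0.14885) + (2/7)(0.27548) + (2/9)(0.21515) + (4/7)(0.23801) + (7/10)(0.12251) = 0.37309.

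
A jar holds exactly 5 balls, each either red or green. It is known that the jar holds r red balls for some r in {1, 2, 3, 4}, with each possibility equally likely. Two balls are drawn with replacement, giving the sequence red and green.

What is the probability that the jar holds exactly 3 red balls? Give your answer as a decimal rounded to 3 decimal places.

0.300

The likelihood of the observed sequence under each hypothesis: P(data | r = 1) = (1/5)(4/5) = 4/25; P(data | r = 2) = (2/5)(3/5) = 6/25; P(data | r = 3) = (3/5)(2/5) = 6/25; P(data | r = 4) = (4/5)(1/5) = 4/25.
The prior-weighted likelihoods are 1/4 · 4/25 = 1/25, 1/4 · 6/25 = 3/50, 1/4 · 6/25 = 3/50, 1/4 · 4/25 = 1/25; these sum to 1/5.
So P(r = 3 | data) = (3/50) / (1/5) = 3/10.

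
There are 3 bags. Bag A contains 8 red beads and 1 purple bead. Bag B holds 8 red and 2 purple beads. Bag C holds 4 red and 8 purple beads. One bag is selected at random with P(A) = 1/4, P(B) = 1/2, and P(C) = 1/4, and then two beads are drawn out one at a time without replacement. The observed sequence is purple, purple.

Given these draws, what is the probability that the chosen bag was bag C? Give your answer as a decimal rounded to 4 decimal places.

0.9052

Under each hypothesis, the probability of the observed sequence is: P(data | bag A) = (1/9)(0/8) = 0; P(data | bag B) = (2/10)(1/9) = 1/45; P(data | bag C) = (8/12)(7/11) = 14/33.
The prior-weighted likelihoods are 1/4 · 0 = 0, 1/2 · 1/45 = 1/90, 1/4 · 14/33 = 7/66; these sum to 58/495.
So P(bag C | data) = (7/66) / (58/495) = 105/116.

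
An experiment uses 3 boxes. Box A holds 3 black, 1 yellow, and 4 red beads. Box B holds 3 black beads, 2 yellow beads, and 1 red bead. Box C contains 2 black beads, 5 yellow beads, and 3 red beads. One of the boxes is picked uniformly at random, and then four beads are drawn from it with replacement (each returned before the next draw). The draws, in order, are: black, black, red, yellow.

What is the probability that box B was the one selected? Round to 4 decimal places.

0.4843

The likelihood of the observed sequence under each hypothesis: P(data | box A) = (3/8)(3/8)(4/8)(1/8) = 0.0087891; P(data | box B) = (3/6)(3/6)(1/6)(2/6) = 0.013889; P(data | box C) = (2/10)(2/10)(3/10)(5/10) = 0.006.
Multiplying each by its prior: 1/3 · 0.0087891 = 0.0029297, 1/3 · 0.013889 = 0.0046296, 1/3 · 0.006 = 0.002; with total 0.0095593.
Therefore the posterior P(box B | data) = (0.0046296) / (0.0095593) = 0.48431.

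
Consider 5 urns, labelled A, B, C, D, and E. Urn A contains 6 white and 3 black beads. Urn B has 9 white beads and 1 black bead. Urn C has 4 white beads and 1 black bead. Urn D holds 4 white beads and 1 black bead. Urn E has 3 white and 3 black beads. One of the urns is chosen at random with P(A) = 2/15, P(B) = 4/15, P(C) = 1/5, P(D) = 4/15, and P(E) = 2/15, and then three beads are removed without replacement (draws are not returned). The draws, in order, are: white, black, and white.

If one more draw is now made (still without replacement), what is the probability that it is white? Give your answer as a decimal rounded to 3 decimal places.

0.870

For each hypothesis, P(data | H) works out to: P(data | urn A) = (6/9)(3/8)(5/7) = 5/28; P(data | urn B) = (9/10)(1/9)(8/8) = 1/10; P(data | urn C) = (4/5)(1/4)(3/3) = 1/5; P(data | urn D) = (4/5)(1/4)(3/3) = 1/5; P(data | urn E) = (3/6)(3/5)(2/4) = 3/20.
The prior-weighted likelihoods are 2/15 · 5/28 = 1/42, 4/15 · 1/10 = 2/75, 1/5 · 1/5 = 1/25, 4/15 · 1/5 = 4/75, 2/15 · 3/20 = 1/50; these sum to 86/525.
Normalising, the posterior is P(urn A | data) = 25/172, P(urn B | data) = 7/43, P(urn C | data) = 21/86, P(urn D | data) = 14/43, P(urn E | data) = 21/172.
So P(white next | data) = Σ P(white next | H) P(H | data) = (2/3)(25/172) + (1)(7/43) + (1)(21/86) + (1)(14/43) + (1/3)(21/172) = 449/516.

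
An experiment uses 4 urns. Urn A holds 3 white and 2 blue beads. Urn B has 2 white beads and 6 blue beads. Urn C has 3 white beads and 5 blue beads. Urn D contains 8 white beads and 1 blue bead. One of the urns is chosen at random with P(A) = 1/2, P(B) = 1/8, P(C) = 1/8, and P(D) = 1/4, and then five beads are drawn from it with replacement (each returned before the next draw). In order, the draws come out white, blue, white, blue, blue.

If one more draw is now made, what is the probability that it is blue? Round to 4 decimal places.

0.5053

Compute the likelihood of the observed sequence for each case: P(data | urn A) = (3/5)(2/5)(3/5)(2/5)(2/5) = 0.02304; P(data | urn B) = (2/8)(6/8)(2/8)(6/8)(6/8) = 0.026367; P(data | urn C) = (3/8)(5/8)(3/8)(5/8)(5/8) = 0.034332; P(data | urn D) = (8/9)(1/9)(8/9)(1/9)(1/9) = 0.0010838.
The prior-weighted likelihoods are 1/2 · 0.02304 = 0.01152, 1/8 · 0.026367 = 0.0032959, 1/8 · 0.034332 = 0.0042915, 1/4 · 0.0010838 = 0.00027096; these sum to 0.019378.
Normalising, the posterior is P(urn A | data) = 0.59448, P(urn B | data) = 0.17008, P(urn C | data) = 0.22146, P(urn D | data) = 0.013983.
Averaging over the posterior, P(blue next | data) = (2/5)(0.59448) + (3/4)(0.17008) + (5/8)(0.22146) + (1/9)(0.013983) = 0.50532.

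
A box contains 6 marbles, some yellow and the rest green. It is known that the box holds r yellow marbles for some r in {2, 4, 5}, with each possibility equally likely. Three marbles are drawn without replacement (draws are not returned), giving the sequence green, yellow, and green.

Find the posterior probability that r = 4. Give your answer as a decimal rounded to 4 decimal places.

Compute the likelihood of the observed sequence for each case: P(data | r = 2) = (4/6)(2/5)(3/4) = 1/5; P(data | r = 4) = (2/6)(4/5)(1/4) = 1/15; P(data | r = 5) = (1/6)(5/5)(0/4) = 0.
Weighting by the prior gives 1/3 · 1/5 = 1/15, 1/3 · 1/15 = 1/45, 1/3 · 0 = 0; with total 4/45.
By Bayes' rule, P(r = 4 | data) = (1/45) / (4/45) = 1/4.

0.2500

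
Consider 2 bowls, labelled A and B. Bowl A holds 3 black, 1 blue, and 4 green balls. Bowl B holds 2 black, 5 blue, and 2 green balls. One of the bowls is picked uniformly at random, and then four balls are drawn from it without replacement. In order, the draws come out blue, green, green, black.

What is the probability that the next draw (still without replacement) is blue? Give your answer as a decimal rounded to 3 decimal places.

For each hypothesis, P(data | H) works out to: P(data | bowl A) = (1/8)(4/7)(3/6)(3/5) = 0.021429; P(data | bowl B) = (5/9)(2/8)(1/7)(2/6) = 0.0066138.
Multiplying each by its prior: 1/2 · 0.021429 = 0.010714, 1/2 · 0.0066138 = 0.0033069; with total 0.014021.
The posterior is then P(bowl A | data) = 0.76415, P(bowl B | data) = 0.23585.
So P(blue next | data) = Σ P(blue next | H) P(H | data) = (0)(0.76415) + (4/5)(0.23585) = 0.18868.

0.189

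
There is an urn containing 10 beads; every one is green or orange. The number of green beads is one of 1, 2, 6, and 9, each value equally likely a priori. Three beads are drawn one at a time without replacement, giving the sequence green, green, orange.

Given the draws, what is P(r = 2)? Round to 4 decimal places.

For each hypothesis, P(data | H) works out to: P(data | r = 1) = (1/10)(0/9) = 0; P(data | r = 2) = (2/10)(1/9)(8/8) = 1/45; P(data | r = 6) = (6/10)(5/9)(4/8) = 1/6; P(data | r = 9) = (9/10)(8/9)(1/8) = 1/10.
Multiplying each by its prior: 1/4 · 0 = 0, 1/4 · 1/45 = 1/180, 1/4 · 1/6 = 1/24, 1/4 · 1/10 = 1/40; with total 13/180.
By Bayes' rule, P(r = 2 | data) = (1/180) / (13/180) = 1/13.

0.0769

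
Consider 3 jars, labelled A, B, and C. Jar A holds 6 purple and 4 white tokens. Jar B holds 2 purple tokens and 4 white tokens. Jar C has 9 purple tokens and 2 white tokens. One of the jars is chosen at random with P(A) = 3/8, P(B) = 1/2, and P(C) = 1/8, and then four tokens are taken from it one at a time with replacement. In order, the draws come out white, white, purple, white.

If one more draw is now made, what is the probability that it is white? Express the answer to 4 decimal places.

Compute the likelihood of the observed sequence for each case: P(data | jar A) = (4/10)(4/10)(6/10)(4/10) = 0.0384; P(data | jar B) = (4/6)(4/6)(2/6)(4/6) = 0.098765; P(data | jar C) = (2/11)(2/11)(9/11)(2/11) = 0.0049177.
Multiplying each by its prior: 3/8 · 0.0384 = 0.0144, 1/2 · 0.098765 = 0.049383, 1/8 · 0.0049177 = 0.00061471; summing to 0.064397.
The posterior is then P(jar A | data) = 0.22361, P(jar B | data) = 0.76684, P(jar C | data) = 0.0095456.
So P(white next | data) = Σ P(white next | H) P(H | data) = (2/5)(0.22361) + (2/3)(0.76684) + (2/11)(0.0095456) = 0.60241.

0.6024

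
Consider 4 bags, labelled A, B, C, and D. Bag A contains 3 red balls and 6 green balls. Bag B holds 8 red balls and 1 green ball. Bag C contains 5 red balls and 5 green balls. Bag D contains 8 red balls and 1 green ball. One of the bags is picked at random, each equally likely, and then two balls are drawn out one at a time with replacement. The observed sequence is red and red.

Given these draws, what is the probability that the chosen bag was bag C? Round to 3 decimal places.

0.129

Under each hypothesis, the probability of the observed sequence is: P(data | bag A) = (3/9)(3/9) = 0.11111; P(data | bag B) = (8/9)(8/9) = 0.79012; P(data | bag C) = (5/10)(5/10) = 0.25; P(data | bag D) = (8/9)(8/9) = 0.79012.
The prior-weighted likelihoods are 1/4 · 0.11111 = 0.027778, 1/4 · 0.79012 = 0.19753, 1/4 · 0.25 = 0.0625, 1/4 · 0.79012 = 0.19753; summing to 0.48534.
Hence P(bag C | data) = (0.0625) / (0.48534) = 0.12878.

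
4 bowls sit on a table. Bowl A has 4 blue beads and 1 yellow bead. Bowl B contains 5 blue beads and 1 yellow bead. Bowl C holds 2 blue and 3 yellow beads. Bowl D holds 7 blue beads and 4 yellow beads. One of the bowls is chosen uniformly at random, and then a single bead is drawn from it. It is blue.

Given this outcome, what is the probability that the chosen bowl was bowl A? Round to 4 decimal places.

Compute the likelihood of this draw for each case: P(data | bowl A) = (4/5) = 0.8; P(data | bowl B) = (5/6) = 0.83333; P(data | bowl C) = (2/5) = 0.4; P(data | bowl D) = (7/11) = 0.63636.
Multiplying each by its prior: 1/4 · 0.8 = 0.2, 1/4 · 0.83333 = 0.20833, 1/4 · 0.4 = 0.1, 1/4 · 0.63636 = 0.15909; these sum to 0.66742.
So P(bowl A | data) = (0.2) / (0.66742) = 0.29966.

0.2997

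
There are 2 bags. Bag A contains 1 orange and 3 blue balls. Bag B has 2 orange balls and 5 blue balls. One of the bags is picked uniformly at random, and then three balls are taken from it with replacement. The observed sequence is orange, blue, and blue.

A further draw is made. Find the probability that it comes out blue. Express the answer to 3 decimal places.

0.732

The likelihood of the observed sequence under each hypothesis: P(data | bag A) = (1/4)(3/4)(3/4) = 0.14062; P(data | bag B) = (2/7)(5/7)(5/7) = 0.14577.
The prior-weighted likelihoods are 1/2 · 0.14062 = 0.070312, 1/2 · 0.14577 = 0.072886; with total 0.1432.
The posterior is then P(bag A | data) = 0.49101, P(bag B | data) = 0.50899.
So P(blue next | data) = Σ P(blue next | H) P(H | data) = (3/4)(0.49101) + (5/7)(0.50899) = 0.73182.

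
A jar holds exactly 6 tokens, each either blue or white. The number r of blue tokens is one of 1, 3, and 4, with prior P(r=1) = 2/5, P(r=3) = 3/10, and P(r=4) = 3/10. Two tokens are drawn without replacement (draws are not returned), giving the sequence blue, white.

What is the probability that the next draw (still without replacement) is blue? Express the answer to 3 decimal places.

Compute the likelihood of the observed sequence for each case: P(data | r = 1) = (1/6)(5/5) = 1/6; P(data | r = 3) = (3/6)(3/5) = 3/10; P(data | r = 4) = (4/6)(2/5) = 4/15.
The prior-weighted likelihoods are 2/5 · 1/6 = 1/15, 3/10 · 3/10 = 9/100, 3/10 · 4/15 = 2/25; these sum to 71/300.
The posterior is then P(r = 1 | data) = 20/71, P(r = 3 | data) = 27/71, P(r = 4 | data) = 24/71.
Averaging over the posterior, P(blue next | data) = (0)(20/71) + (1/2)(27/71) + (3/4)(24/71) = 63/142.

0.444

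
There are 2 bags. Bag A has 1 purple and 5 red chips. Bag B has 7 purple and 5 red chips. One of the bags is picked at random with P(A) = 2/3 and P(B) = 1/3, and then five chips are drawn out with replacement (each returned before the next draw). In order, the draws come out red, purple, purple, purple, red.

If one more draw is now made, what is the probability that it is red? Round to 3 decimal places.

For each hypothesis, P(data | H) works out to: P(data | bag A) = (5/6)(1/6)(1/6)(1/6)(5/6) = 0.003215; P(data | bag B) = (5/12)(7/12)(7/12)(7/12)(5/12) = 0.034461.
Multiplying each by its prior: 2/3 · 0.003215 = 0.0021433, 1/3 · 0.034461 = 0.011487; these sum to 0.01363.
Dividing through by the total gives posterior P(bag A | data) = 0.15725, P(bag B | data) = 0.84275.
The predictive probability is P(red next | data) = (5/6)(0.15725) + (5/12)(0.84275) = 0.48219.

0.482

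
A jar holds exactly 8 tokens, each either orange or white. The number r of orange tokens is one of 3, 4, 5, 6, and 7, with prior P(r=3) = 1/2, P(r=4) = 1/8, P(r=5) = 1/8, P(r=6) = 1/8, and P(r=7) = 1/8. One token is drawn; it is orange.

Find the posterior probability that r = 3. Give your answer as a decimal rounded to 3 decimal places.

Under each hypothesis, the probability of this draw is: P(data | r = 3) = (3/8) = 3/8; P(data | r = 4) = (4/8) = 1/2; P(data | r = 5) = (5/8) = 5/8; P(data | r = 6) = (6/8) = 3/4; P(data | r = 7) = (7/8) = 7/8.
The prior-weighted likelihoods are 1/2 · 3/8 = 3/16, 1/8 · 1/2 = 1/16, 1/8 · 5/8 = 5/64, 1/8 · 3/4 = 3/32, 1/8 · 7/8 = 7/64; these sum to 17/32.
By Bayes' rule, P(r = 3 | data) = (3/16) / (17/32) = 6/17.

0.353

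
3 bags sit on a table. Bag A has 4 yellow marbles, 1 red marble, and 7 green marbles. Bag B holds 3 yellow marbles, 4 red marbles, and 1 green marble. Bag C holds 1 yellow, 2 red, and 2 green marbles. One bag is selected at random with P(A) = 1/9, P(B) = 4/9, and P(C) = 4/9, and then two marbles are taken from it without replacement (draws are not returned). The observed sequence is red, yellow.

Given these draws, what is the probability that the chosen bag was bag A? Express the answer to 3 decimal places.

0.024

Compute the likelihood of the observed sequence for each case: P(data | bag A) = (1/12)(4/11) = 0.030303; P(data | bag B) = (4/8)(3/7) = 0.21429; P(data | bag C) = (2/5)(1/4) = 0.1.
Multiplying each by its prior: 1/9 · 0.030303 = 0.003367, 4/9 · 0.21429 = 0.095238, 4/9 · 0.1 = 0.044444; these sum to 0.14305.
By Bayes' rule, P(bag A | data) = (0.003367) / (0.14305) = 0.023537.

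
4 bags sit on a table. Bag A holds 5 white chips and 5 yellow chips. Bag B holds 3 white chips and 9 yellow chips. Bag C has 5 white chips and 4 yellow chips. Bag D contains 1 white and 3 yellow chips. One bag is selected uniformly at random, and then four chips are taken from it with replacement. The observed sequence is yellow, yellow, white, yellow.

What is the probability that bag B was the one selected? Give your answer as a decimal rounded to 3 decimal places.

Under each hypothesis, the probability of the observed sequence is: P(data | bag A) = (5/10)(5/10)(5/10)(5/10) = 0.0625; P(data | bag B) = (9/12)(9/12)(3/12)(9/12) = 0.10547; P(data | bag C) = (4/9)(4/9)(5/9)(4/9) = 0.048773; P(data | bag D) = (3/4)(3/4)(1/4)(3/4) = 0.10547.
Weighting by the prior gives 1/4 · 0.0625 = 0.015625, 1/4 · 0.10547 = 0.026367, 1/4 · 0.048773 = 0.012193, 1/4 · 0.10547 = 0.026367; with total 0.080553.
Therefore the posterior P(bag B | data) = (0.026367) / (0.080553) = 0.32733.

0.327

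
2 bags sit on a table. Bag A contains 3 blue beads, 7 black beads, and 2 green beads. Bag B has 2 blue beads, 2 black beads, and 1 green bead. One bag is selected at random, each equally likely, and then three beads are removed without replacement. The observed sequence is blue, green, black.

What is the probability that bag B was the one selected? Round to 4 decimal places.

Under each hypothesis, the probability of the observed sequence is: P(data | bag A) = (3/12)(2/11)(7/10) = 7/220; P(data | bag B) = (2/5)(1/4)(2/3) = 1/15.
Multiplying each by its prior: 1/2 · 7/220 = 7/440, 1/2 · 1/15 = 1/30; these sum to 13/264.
Therefore the posterior P(bag B | data) = (1/30) / (13/264) = 44/65.

0.6769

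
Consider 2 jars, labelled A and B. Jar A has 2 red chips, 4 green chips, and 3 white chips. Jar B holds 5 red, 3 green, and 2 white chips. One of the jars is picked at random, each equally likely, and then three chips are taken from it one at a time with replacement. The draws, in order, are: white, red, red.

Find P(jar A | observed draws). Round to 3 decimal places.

0.248

Under each hypothesis, the probability of the observed sequence is: P(data | jar A) = (3/9)(2/9)(2/9) = 0.016461; P(data | jar B) = (2/10)(5/10)(5/10) = 0.05.
Multiplying each by its prior: 1/2 · 0.016461 = 0.0082305, 1/2 · 0.05 = 0.025; these sum to 0.03323.
Therefore the posterior P(jar A | data) = (0.0082305) / (0.03323) = 0.24768.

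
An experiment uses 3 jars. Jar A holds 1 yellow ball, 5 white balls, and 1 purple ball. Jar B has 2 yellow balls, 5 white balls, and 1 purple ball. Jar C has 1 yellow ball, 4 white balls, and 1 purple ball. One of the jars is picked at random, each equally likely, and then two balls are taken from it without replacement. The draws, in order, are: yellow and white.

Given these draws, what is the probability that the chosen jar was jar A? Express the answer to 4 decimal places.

0.2762

For each hypothesis, P(data | H) works out to: P(data | jar A) = (1/7)(5/6) = 0.11905; P(data | jar B) = (2/8)(5/7) = 0.17857; P(data | jar C) = (1/6)(4/5) = 0.13333.
Weighting by the prior gives 1/3 · 0.11905 = 0.039683, 1/3 · 0.17857 = 0.059524, 1/3 · 0.13333 = 0.044444; these sum to 0.14365.
Hence P(jar A | data) = (0.039683) / (0.14365) = 0.27624.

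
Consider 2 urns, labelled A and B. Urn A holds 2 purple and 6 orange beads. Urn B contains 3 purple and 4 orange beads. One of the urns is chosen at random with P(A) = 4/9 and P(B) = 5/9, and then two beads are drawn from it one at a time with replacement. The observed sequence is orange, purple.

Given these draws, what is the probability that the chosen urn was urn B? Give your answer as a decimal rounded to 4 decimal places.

0.6202

Under each hypothesis, the probability of the observed sequence is: P(data | urn A) = (6/8)(2/8) = 3/16; P(data | urn B) = (4/7)(3/7) = 12/49.
The prior-weighted likelihoods are 4/9 · 3/16 = 1/12, 5/9 · 12/49 = 20/147; summing to 43/196.
Therefore the posterior P(urn B | data) = (20/147) / (43/196) = 80/129.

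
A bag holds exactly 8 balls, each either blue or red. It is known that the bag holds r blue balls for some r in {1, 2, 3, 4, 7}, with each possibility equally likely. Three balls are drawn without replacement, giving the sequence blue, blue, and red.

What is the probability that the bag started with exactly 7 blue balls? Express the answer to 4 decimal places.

0.3182

Compute the likelihood of the observed sequence for each case: P(data | r = 1) = (1/8)(0/7) = 0; P(data | r = 2) = (2/8)(1/7)(6/6) = 1/28; P(data | r = 3) = (3/8)(2/7)(5/6) = 5/56; P(data | r = 4) = (4/8)(3/7)(4/6) = 1/7; P(data | r = 7) = (7/8)(6/7)(1/6) = 1/8.
Multiplying each by its prior: 1/5 · 0 = 0, 1/5 · 1/28 = 1/140, 1/5 · 5/56 = 1/56, 1/5 · 1/7 = 1/35, 1/5 · 1/8 = 1/40; with total 11/140.
By Bayes' rule, P(r = 7 | data) = (1/40) / (11/140) = 7/22.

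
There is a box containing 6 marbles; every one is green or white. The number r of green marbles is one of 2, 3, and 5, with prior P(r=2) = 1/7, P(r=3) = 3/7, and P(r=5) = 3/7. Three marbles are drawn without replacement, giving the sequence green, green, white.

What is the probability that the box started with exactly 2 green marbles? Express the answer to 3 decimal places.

0.066

Compute the likelihood of the observed sequence for each case: P(data | r = 2) = (2/6)(1/5)(4/4) = 1/15; P(data | r = 3) = (3/6)(2/5)(3/4) = 3/20; P(data | r = 5) = (5/6)(4/5)(1/4) = 1/6.
The prior-weighted likelihoods are 1/7 · 1/15 = 1/105, 3/7 · 3/20 = 9/140, 3/7 · 1/6 = 1/14; summing to 61/420.
By Bayes' rule, P(r = 2 | data) = (1/105) / (61/420) = 4/61.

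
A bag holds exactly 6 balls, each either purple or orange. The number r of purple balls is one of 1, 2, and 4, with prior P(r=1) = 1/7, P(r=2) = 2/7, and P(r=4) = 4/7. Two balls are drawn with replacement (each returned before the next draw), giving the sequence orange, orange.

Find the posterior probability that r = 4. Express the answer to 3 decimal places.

0.219

Compute the likelihood of the observed sequence for each case: P(data | r = 1) = (5/6)(5/6) = 25/36; P(data | r = 2) = (4/6)(4/6) = 4/9; P(data | r = 4) = (2/6)(2/6) = 1/9.
The prior-weighted likelihoods are 1/7 · 25/36 = 25/252, 2/7 · 4/9 = 8/63, 4/7 · 1/9 = 4/63; summing to 73/252.
Hence P(r = 4 | data) = (4/63) / (73/252) = 16/73.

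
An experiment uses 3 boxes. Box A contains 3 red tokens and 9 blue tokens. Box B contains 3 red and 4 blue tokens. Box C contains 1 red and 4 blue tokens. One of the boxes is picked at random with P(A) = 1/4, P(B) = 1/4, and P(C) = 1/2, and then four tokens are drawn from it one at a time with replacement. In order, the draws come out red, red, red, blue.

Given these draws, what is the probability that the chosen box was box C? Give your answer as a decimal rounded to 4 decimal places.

The likelihood of the observed sequence under each hypothesis: P(data | box A) = (3/12)(3/12)(3/12)(9/12) = 0.011719; P(data | box B) = (3/7)(3/7)(3/7)(4/7) = 0.044981; P(data | box C) = (1/5)(1/5)(1/5)(4/5) = 0.0064.
Multiplying each by its prior: 1/4 · 0.011719 = 0.0029297, 1/4 · 0.044981 = 0.011245, 1/2 · 0.0064 = 0.0032; with total 0.017375.
By Bayes' rule, P(box C | data) = (0.0032) / (0.017375) = 0.18417.

0.1842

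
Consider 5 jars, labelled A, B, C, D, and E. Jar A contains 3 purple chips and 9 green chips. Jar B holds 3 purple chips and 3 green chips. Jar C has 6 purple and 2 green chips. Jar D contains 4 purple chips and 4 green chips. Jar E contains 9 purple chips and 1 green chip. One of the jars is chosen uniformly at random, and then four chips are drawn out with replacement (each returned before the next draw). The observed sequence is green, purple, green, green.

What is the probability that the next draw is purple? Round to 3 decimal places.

The likelihood of the observed sequence under each hypothesis: P(data | jar A) = (9/12)(3/12)(9/12)(9/12) = 0.10547; P(data | jar B) = (3/6)(3/6)(3/6)(3/6) = 0.0625; P(data | jar C) = (2/8)(6/8)(2/8)(2/8) = 0.011719; P(data | jar D) = (4/8)(4/8)(4/8)(4/8) = 0.0625; P(data | jar E) = (1/10)(9/10)(1/10)(1/10) = 0.0009.
The prior-weighted likelihoods are 1/5 · 0.10547 = 0.021094, 1/5 · 0.0625 = 0.0125, 1/5 · 0.011719 = 0.0023437, 1/5 · 0.0625 = 0.0125, 1/5 · 0.0009 = 0.00018; summing to 0.048618.
The posterior is then P(jar A | data) = 0.43387, P(jar B | data) = 0.25711, P(jar C | data) = 0.048208, P(jar D | data) = 0.25711, P(jar E | data) = 0.0037024.
So P(purple next | data) = Σ P(purple next | H) P(H | data) = (1/4)(0.43387) + (1/2)(0.25711) + (3/4)(0.048208) + (1/2)(0.25711) + (9/10)(0.0037024) = 0.40507.

0.405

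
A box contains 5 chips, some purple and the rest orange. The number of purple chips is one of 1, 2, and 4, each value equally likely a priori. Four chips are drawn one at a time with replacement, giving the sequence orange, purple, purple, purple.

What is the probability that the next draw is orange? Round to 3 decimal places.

0.330

For each hypothesis, P(data | H) works out to: P(data | r = 1) = (4/5)(1/5)(1/5)(1/5) = 0.0064; P(data | r = 2) = (3/5)(2/5)(2/5)(2/5) = 0.0384; P(data | r = 4) = (1/5)(4/5)(4/5)(4/5) = 0.1024.
The prior-weighted likelihoods are 1/3 · 0.0064 = 0.0021333, 1/3 · 0.0384 = 0.0128, 1/3 · 0.1024 = 0.034133; these sum to 0.049067.
Dividing through by the total gives posterior P(r = 1 | data) = 0.043478, P(r = 2 | data) = 0.26087, P(r = 4 | data) = 0.69565.
The predictive probability is P(orange next | data) = (4/5)(0.043478) + (3/5)(0.26087) + (1/5)(0.69565) = 0.33043.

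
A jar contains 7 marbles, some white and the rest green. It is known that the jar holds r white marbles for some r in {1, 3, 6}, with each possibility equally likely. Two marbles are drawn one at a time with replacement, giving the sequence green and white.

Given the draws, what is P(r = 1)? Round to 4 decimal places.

0.2500

Under each hypothesis, the probability of the observed sequence is: P(data | r = 1) = (6/7)(1/7) = 6/49; P(data | r = 3) = (4/7)(3/7) = 12/49; P(data | r = 6) = (1/7)(6/7) = 6/49.
The prior-weighted likelihoods are 1/3 · 6/49 = 2/49, 1/3 · 12/49 = 4/49, 1/3 · 6/49 = 2/49; summing to 8/49.
Therefore the posterior P(r = 1 | data) = (2/49) / (8/49) = 1/4.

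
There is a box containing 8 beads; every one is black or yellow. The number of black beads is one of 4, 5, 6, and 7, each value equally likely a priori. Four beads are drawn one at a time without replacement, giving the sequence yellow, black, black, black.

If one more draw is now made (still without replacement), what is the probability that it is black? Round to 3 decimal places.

0.694

Compute the likelihood of the observed sequence for each case: P(data | r = 4) = (4/8)(4/7)(3/6)(2/5) = 0.057143; P(data | r = 5) = (3/8)(5/7)(4/6)(3/5) = 0.10714; P(data | r = 6) = (2/8)(6/7)(5/6)(4/5) = 0.14286; P(data | r = 7) = (1/8)(7/7)(6/6)(5/5) = 0.125.
Weighting by the prior gives 1/4 · 0.057143 = 0.014286, 1/4 · 0.10714 = 0.026786, 1/4 · 0.14286 = 0.035714, 1/4 · 0.125 = 0.03125; summing to 0.10804.
The posterior is then P(r = 4 | data) = 0.13223, P(r = 5 | data) = 0.24793, P(r = 6 | data) = 0.33058, P(r = 7 | data) = 0.28926.
Averaging over the posterior, P(black next | data) = (1/4)(0.13223) + (1/2)(0.24793) + (3/4)(0.33058) + (1)(0.28926) = 0.69421.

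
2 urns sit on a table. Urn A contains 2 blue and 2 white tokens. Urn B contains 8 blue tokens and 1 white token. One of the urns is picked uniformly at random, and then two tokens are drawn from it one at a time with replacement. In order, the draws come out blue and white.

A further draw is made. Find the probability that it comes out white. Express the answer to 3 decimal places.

0.390

The likelihood of the observed sequence under each hypothesis: P(data | urn A) = (2/4)(2/4) = 1/4; P(data | urn B) = (8/9)(1/9) = 8/81.
Multiplying each by its prior: 1/2 · 1/4 = 1/8, 1/2 · 8/81 = 4/81; these sum to 113/648.
Dividing through by the total gives posterior P(urn A | data) = 0.71681, P(urn B | data) = 0.28319.
So P(white next | data) = Σ P(white next | H) P(H | data) = (1/2)(0.71681) + (1/9)(0.28319) = 0.38987.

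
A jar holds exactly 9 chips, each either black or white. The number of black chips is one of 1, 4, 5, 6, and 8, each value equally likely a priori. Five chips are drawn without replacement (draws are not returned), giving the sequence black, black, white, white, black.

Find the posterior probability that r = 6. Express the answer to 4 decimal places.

0.3750

The likelihood of the observed sequence under each hypothesis: P(data | r = 1) = (1/9)(0/8) = 0; P(data | r = 4) = (4/9)(3/8)(5/7)(4/6)(2/5) = 2/63; P(data | r = 5) = (5/9)(4/8)(4/7)(3/6)(3/5) = 1/21; P(data | r = 6) = (6/9)(5/8)(3/7)(2/6)(4/5) = 1/21; P(data | r = 8) = (8/9)(7/8)(1/7)(0/6) = 0.
Weighting by the prior gives 1/5 · 0 = 0, 1/5 · 2/63 = 2/315, 1/5 · 1/21 = 1/105, 1/5 · 1/21 = 1/105, 1/5 · 0 = 0; these sum to 8/315.
So P(r = 6 | data) = (1/105) / (8/315) = 3/8.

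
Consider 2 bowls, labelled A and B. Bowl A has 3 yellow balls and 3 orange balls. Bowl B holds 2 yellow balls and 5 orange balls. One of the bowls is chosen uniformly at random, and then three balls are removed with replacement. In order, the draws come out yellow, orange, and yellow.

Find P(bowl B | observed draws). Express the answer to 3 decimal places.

0.318

The likelihood of the observed sequence under each hypothesis: P(data | bowl A) = (3/6)(3/6)(3/6) = 0.125; P(data | bowl B) = (2/7)(5/7)(2/7) = 0.058309.
The prior-weighted likelihoods are 1/2 · 0.125 = 0.0625, 1/2 · 0.058309 = 0.029155; with total 0.091655.
Therefore the posterior P(bowl B | data) = (0.029155) / (0.091655) = 0.31809.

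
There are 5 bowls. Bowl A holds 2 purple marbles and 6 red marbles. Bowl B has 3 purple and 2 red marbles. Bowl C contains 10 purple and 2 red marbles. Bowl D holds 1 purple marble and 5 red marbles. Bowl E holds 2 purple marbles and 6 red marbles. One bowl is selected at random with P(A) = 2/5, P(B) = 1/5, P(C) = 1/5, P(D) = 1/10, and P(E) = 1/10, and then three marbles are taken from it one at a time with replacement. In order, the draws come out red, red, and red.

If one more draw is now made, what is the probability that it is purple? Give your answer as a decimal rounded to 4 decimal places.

Compute the likelihood of the observed sequence for each case: P(data | bowl A) = (6/8)(6/8)(6/8) = 0.42188; P(data | bowl B) = (2/5)(2/5)(2/5) = 0.064; P(data | bowl C) = (2/12)(2/12)(2/12) = 0.0046296; P(data | bowl D) = (5/6)(5/6)(5/6) = 0.5787; P(data | bowl E) = (6/8)(6/8)(6/8) = 0.42188.
The prior-weighted likelihoods are 2/5 · 0.42188 = 0.16875, 1/5 · 0.064 = 0.0128, 1/5 · 0.0046296 = 0.00092593, 1/10 · 0.5787 = 0.05787, 1/10 · 0.42188 = 0.042188; summing to 0.28253.
The posterior is then P(bowl A | data) = 0.59727, P(bowl B | data) = 0.045304, P(bowl C | data) = 0.0032772, P(bowl D | data) = 0.20483, P(bowl E | data) = 0.14932.
So P(purple next | data) = Σ P(purple next | H) P(H | data) = (1/4)(0.59727) + (3/5)(0.045304) + (5/6)(0.0032772) + (1/6)(0.20483) + (1/4)(0.14932) = 0.2507.

0.2507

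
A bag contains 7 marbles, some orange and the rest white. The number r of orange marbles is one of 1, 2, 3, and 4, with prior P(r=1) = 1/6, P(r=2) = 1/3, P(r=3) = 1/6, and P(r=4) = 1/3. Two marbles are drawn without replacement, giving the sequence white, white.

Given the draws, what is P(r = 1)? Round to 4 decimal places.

0.3191

Under each hypothesis, the probability of the observed sequence is: P(data | r = 1) = (6/7)(5/6) = 5/7; P(data | r = 2) = (5/7)(4/6) = 10/21; P(data | r = 3) = (4/7)(3/6) = 2/7; P(data | r = 4) = (3/7)(2/6) = 1/7.
The prior-weighted likelihoods are 1/6 · 5/7 = 5/42, 1/3 · 10/21 = 10/63, 1/6 · 2/7 = 1/21, 1/3 · 1/7 = 1/21; these sum to 47/126.
Hence P(r = 1 | data) = (5/42) / (47/126) = 15/47.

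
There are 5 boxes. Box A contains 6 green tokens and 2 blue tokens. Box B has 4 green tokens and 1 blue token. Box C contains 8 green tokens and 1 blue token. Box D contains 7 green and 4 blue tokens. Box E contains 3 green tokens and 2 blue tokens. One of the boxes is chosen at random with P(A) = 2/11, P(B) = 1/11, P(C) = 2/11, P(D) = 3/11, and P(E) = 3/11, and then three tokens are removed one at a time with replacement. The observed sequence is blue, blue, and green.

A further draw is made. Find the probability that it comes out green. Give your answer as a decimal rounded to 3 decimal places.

0.652

The likelihood of the observed sequence under each hypothesis: P(data | box A) = (2/8)(2/8)(6/8) = 0.046875; P(data | box B) = (1/5)(1/5)(4/5) = 0.032; P(data | box C) = (1/9)(1/9)(8/9) = 0.010974; P(data | box D) = (4/11)(4/11)(7/11) = 0.084147; P(data | box E) = (2/5)(2/5)(3/5) = 0.096.
The prior-weighted likelihoods are 2/11 · 0.046875 = 0.0085227, 1/11 · 0.032 = 0.0029091, 2/11 · 0.010974 = 0.0019953, 3/11 · 0.084147 = 0.022949, 3/11 · 0.096 = 0.026182; summing to 0.062558.
Normalising, the posterior is P(box A | data) = 0.13624, P(box B | data) = 0.046502, P(box C | data) = 0.031895, P(box D | data) = 0.36685, P(box E | data) = 0.41852.
So P(green next | data) = Σ P(green next | H) P(H | data) = (3/4)(0.13624) + (4/5)(0.046502) + (8/9)(0.031895) + (7/11)(0.36685) + (3/5)(0.41852) = 0.65229.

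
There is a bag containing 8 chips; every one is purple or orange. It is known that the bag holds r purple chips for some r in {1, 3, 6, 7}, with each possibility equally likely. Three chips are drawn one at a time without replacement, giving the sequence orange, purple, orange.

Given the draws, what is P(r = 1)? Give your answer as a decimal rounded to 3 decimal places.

0.368

Under each hypothesis, the probability of the observed sequence is: P(data | r = 1) = (7/8)(1/7)(6/6) = 1/8; P(data | r = 3) = (5/8)(3/7)(4/6) = 5/28; P(data | r = 6) = (2/8)(6/7)(1/6) = 1/28; P(data | r = 7) = (1/8)(7/7)(0/6) = 0.
The prior-weighted likelihoods are 1/4 · 1/8 = 1/32, 1/4 · 5/28 = 5/112, 1/4 · 1/28 = 1/112, 1/4 · 0 = 0; with total 19/224.
By Bayes' rule, P(r = 1 | data) = (1/32) / (19/224) = 7/19.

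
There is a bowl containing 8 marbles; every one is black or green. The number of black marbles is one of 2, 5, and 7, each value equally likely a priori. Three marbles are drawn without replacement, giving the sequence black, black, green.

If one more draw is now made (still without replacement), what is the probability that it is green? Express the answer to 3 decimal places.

The likelihood of the observed sequence under each hypothesis: P(data | r = 2) = (2/8)(1/7)(6/6) = 1/28; P(data | r = 5) = (5/8)(4/7)(3/6) = 5/28; P(data | r = 7) = (7/8)(6/7)(1/6) = 1/8.
The prior-weighted likelihoods are 1/3 · 1/28 = 1/84, 1/3 · 5/28 = 5/84, 1/3 · 1/8 = 1/24; these sum to 19/168.
Normalising, the posterior is P(r = 2 | data) = 2/19, P(r = 5 | data) = 10/19, P(r = 7 | data) = 7/19.
The predictive probability is P(green next | data) = (1)(2/19) + (2/5)(10/19) + (0)(7/19) = 6/19.

0.316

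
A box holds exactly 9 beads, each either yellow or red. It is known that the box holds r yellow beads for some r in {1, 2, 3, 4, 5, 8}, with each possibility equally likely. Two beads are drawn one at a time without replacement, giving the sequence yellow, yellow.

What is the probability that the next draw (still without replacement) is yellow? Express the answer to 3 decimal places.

0.634

Compute the likelihood of the observed sequence for each case: P(data | r = 1) = (1/9)(0/8) = 0; P(data | r = 2) = (2/9)(1/8) = 1/36; P(data | r = 3) = (3/9)(2/8) = 1/12; P(data | r = 4) = (4/9)(3/8) = 1/6; P(data | r = 5) = (5/9)(4/8) = 5/18; P(data | r = 8) = (8/9)(7/8) = 7/9.
Weighting by the prior gives 1/6 · 0 = 0, 1/6 · 1/36 = 1/216, 1/6 · 1/12 = 1/72, 1/6 · 1/6 = 1/36, 1/6 · 5/18 = 5/108, 1/6 · 7/9 = 7/54; summing to 2/9.
The posterior is then P(r = 1 | data) = 0, P(r = 2 | data) = 1/48, P(r = 3 | data) = 1/16, P(r = 4 | data) = 1/8, P(r = 5 | data) = 5/24, P(r = 8 | data) = 7/12.
So P(yellow next | data) = Σ P(yellow next | H) P(H | data) = (0)(1/48) + (1/7)(1/16) + (2/7)(1/8) + (3/7)(5/24) + (6/7)(7/12) = 71/112.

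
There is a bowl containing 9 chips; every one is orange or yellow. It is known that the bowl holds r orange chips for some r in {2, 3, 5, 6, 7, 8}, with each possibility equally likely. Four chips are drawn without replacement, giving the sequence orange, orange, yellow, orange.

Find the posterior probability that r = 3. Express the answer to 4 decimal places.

For each hypothesis, P(data | H) works out to: P(data | r = 2) = (2/9)(1/8)(7/7)(0/6) = 0; P(data | r = 3) = (3/9)(2/8)(6/7)(1/6) = 1/84; P(data | r = 5) = (5/9)(4/8)(4/7)(3/6) = 5/63; P(data | r = 6) = (6/9)(5/8)(3/7)(4/6) = 5/42; P(data | r = 7) = (7/9)(6/8)(2/7)(5/6) = 5/36; P(data | r = 8) = (8/9)(7/8)(1/7)(6/6) = 1/9.
The prior-weighted likelihoods are 1/6 · 0 = 0, 1/6 · 1/84 = 1/504, 1/6 · 5/63 = 5/378, 1/6 · 5/42 = 5/252, 1/6 · 5/36 = 5/216, 1/6 · 1/9 = 1/54; these sum to 29/378.
Therefore the posterior P(r = 3 | data) = (1/504) / (29/378) = 3/116.

0.0259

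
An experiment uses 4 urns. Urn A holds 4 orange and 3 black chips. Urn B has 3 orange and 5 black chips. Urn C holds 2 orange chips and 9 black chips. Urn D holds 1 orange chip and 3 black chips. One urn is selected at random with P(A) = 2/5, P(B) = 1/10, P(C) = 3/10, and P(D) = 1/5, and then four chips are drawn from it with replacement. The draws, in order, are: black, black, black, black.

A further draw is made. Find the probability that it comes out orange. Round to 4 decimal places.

Under each hypothesis, the probability of the observed sequence is: P(data | urn A) = (3/7)(3/7)(3/7)(3/7) = 0.033736; P(data | urn B) = (5/8)(5/8)(5/8)(5/8) = 0.15259; P(data | urn C) = (9/11)(9/11)(9/11)(9/11) = 0.44813; P(data | urn D) = (3/4)(3/4)(3/4)(3/4) = 0.31641.
Weighting by the prior gives 2/5 · 0.033736 = 0.013494, 1/10 · 0.15259 = 0.015259, 3/10 · 0.44813 = 0.13444, 1/5 · 0.31641 = 0.063281; these sum to 0.22647.
Dividing through by the total gives posterior P(urn A | data) = 0.059585, P(urn B | data) = 0.067376, P(urn C | data) = 0.59362, P(urn D | data) = 0.27942.
So P(orange next | data) = Σ P(orange next | H) P(H | data) = (4/7)(0.059585) + (3/8)(0.067376) + (2/11)(0.59362) + (1/4)(0.27942) = 0.2371.

0.2371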